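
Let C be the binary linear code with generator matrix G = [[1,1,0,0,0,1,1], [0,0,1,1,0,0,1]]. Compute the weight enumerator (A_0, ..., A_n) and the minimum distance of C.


Weight distribution: A_0 = 1, A_3 = 1, A_4 = 1, A_5 = 1. Minimum distance d = 3.

Enumerate all 2^2 = 4 messages m ∈ F_2^2.
For each, compute codeword c = mG in F_2^7, then tally its weight.
  m = 00 → c = 0000000, weight = 0.
  m = 10 → c = 1100011, weight = 4.
  m = 01 → c = 0011001, weight = 3.
  m = 11 → c = 1111010, weight = 5.
Tally weights:
  weight 0: 1 codewords.
  weight 3: 1 codewords.
  weight 4: 1 codewords.
  weight 5: 1 codewords.
Minimum distance d = smallest w > 0 with A_w > 0 = 3.
Sanity: Σ A_w = 4 = 2^2 = 4 ✓.


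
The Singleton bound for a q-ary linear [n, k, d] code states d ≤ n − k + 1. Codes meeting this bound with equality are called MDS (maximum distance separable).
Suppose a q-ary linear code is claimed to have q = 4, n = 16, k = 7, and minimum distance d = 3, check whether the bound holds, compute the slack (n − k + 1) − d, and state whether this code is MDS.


Singleton RHS = n − k + 1 = 10, slack = 7, bound satisfied, not MDS.

Singleton bound: d ≤ n − k + 1.
Here n = 16, k = 7, so n − k + 1 = 10.
Given d = 3, check d ≤ 10: YES.
Slack = (n − k + 1) − d = 7.
The code is NOT MDS (slack = 7 > 0).
Description: the claimed parameters are [16, 7, 3]_4; such a code would be non-MDS.


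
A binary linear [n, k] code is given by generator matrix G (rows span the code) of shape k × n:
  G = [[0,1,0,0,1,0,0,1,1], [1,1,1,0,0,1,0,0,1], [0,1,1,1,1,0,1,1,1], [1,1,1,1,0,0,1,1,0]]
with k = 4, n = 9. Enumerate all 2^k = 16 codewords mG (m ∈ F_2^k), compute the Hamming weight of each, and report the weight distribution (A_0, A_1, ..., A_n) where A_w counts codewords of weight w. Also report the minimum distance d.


Weight distribution: A_0 = 1, A_3 = 3, A_4 = 3, A_5 = 4, A_6 = 4, A_7 = 1. Minimum distance d = 3.

Enumerate all 2^4 = 16 messages m ∈ F_2^4.
For each, compute codeword c = mG in F_2^9, then tally its weight.
  m = 0000 → c = 000000000, weight = 0.
  m = 1000 → c = 010010011, weight = 4.
  m = 0100 → c = 111001001, weight = 5.
  m = 1100 → c = 101011010, weight = 5.
  m = 0010 → c = 011110111, weight = 7.
  m = 1010 → c = 001100100, weight = 3.
  m = 0110 → c = 100111110, weight = 6.
  m = 1110 → c = 110101101, weight = 6.
  m = 0001 → c = 111100110, weight = 6.
  m = 1001 → c = 101110101, weight = 6.
  m = 0101 → c = 000101111, weight = 5.
  m = 1101 → c = 010111100, weight = 5.
  m = 0011 → c = 100010001, weight = 3.
  m = 1011 → c = 110000010, weight = 3.
  m = 0111 → c = 011011000, weight = 4.
  m = 1111 → c = 001001011, weight = 4.
Tally weights:
  weight 0: 1 codewords.
  weight 3: 3 codewords.
  weight 4: 3 codewords.
  weight 5: 4 codewords.
  weight 6: 4 codewords.
  weight 7: 1 codewords.
Minimum distance d = smallest w > 0 with A_w > 0 = 3.
Sanity: Σ A_w = 16 = 2^4 = 16 ✓.


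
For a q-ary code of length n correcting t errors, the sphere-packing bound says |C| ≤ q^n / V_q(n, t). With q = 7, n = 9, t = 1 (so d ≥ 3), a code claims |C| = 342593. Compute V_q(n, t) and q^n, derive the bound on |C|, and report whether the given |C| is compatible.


V_q(n, t) = 55, q^n = 40353607, Hamming bound = 733701, |C| = 342593 ≤ bound (satisfied).

Step 1: Compute V_q(n, t) = Σ_{j=0}^1 C(n, j) (q−1)^j.
  j = 0: C(9,0)·(6)^0 = 1·1 = 1.
  j = 1: C(9,1)·(6)^1 = 9·6 = 54.
  V_q(n, t) = 1 + 54 = 55.
Step 2: q^n = 7^9 = 40353607.
Step 3: Hamming bound ⌊q^n / V_q(n,t)⌋ = ⌊40353607/55⌋ = 733701.
Step 4: Compare |C| = 342593 to 733701: satisfied.
The claimed |C| lies below the Hamming bound.


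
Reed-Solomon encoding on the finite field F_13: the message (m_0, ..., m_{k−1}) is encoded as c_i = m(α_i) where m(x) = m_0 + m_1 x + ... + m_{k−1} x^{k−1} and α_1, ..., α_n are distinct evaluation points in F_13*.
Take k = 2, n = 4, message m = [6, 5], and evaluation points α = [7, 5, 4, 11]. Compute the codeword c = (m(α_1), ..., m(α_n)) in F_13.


c = [2, 5, 0, 9]

Message polynomial: m(x) = 6 + 5·x (mod 13).
For each evaluation point α_i, compute m(α_i) mod 13:
  α_1 = 7: Horner steps 5 → 2, so m(7) = 2.
  α_2 = 5: Horner steps 5 → 5, so m(5) = 5.
  α_3 = 4: Horner steps 5 → 0, so m(4) = 0.
  α_4 = 11: Horner steps 5 → 9, so m(11) = 9.
Codeword c = [2, 5, 0, 9] ∈ F_13^4.


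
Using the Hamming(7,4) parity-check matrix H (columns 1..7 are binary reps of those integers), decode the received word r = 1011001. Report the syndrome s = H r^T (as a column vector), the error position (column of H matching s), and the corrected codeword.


s = (0, 0, 1)^T, error position = 1, corrected codeword c = 0011001

Compute s = H r^T mod 2 one row at a time:
  s_1 = 1 + 0 + 0 + 1 = 2 ≡ 0 (mod 2).
  s_2 = 0 + 1 + 0 + 1 = 2 ≡ 0 (mod 2).
  s_3 = 1 + 1 + 0 + 1 = 3 ≡ 1 (mod 2).
s = (0, 0, 1)^T — this equals column 1 of H (binary 001), so error is at position 1.
Correct: flip bit 1 of r = 1011001 to get c = 0011001.


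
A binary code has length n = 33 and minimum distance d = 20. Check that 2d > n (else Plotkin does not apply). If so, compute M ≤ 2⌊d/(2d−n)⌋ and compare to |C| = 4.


Plotkin bound M ≤ 4; given |C| = 4 ≤ bound (satisfied).

Check applicability: 2d = 40, n = 33.
2d − n = 7 > 0, so Plotkin applies.
Compute d/(2d−n) = 20/7 ≈ 2.8571.
⌊d/(2d−n)⌋ = 2.
Plotkin bound: M ≤ 2·2 = 4.
Given |C| = 4, check: satisfied.
This |C| is at the Plotkin bound.


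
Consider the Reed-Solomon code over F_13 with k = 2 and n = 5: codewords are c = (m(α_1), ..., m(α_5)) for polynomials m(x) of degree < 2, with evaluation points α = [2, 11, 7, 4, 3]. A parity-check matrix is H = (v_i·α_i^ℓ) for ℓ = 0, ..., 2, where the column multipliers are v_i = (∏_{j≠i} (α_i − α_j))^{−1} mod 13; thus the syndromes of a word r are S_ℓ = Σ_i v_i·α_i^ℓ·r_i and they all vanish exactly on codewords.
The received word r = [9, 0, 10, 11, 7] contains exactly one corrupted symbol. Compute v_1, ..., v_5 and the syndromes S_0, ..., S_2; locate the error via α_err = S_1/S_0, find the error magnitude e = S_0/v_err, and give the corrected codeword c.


S = (7, 1, 2), error at position 1, error magnitude e = 6, c = [3, 0, 10, 11, 7].

Step 1: column multipliers v_i = (∏_{j≠i}(α_i − α_j))^{−1} mod 13.
  i = 1 (α = 2): (2−11)(2−7)(2−4)(2−3) = (−9)·(−5)·(−2)·(−1) = 90 ≡ 12, so v_1 = 12^{−1} = 12 (mod 13).
  i = 2 (α = 11): (11−2)(11−7)(11−4)(11−3) = 9·4·7·8 = 2016 ≡ 1, so v_2 = 1^{−1} = 1 (mod 13).
  i = 3 (α = 7): (7−2)(7−11)(7−4)(7−3) = 5·(−4)·3·4 = −240 ≡ 7, so v_3 = 7^{−1} = 2 (mod 13).
  i = 4 (α = 4): (4−2)(4−11)(4−7)(4−3) = 2·(−7)·(−3)·1 = 42 ≡ 3, so v_4 = 3^{−1} = 9 (mod 13).
  i = 5 (α = 3): (3−2)(3−11)(3−7)(3−4) = 1·(−8)·(−4)·(−1) = −32 ≡ 7, so v_5 = 7^{−1} = 2 (mod 13).
  v = [12, 1, 2, 9, 2].
Step 2: syndromes of r = [9, 0, 10, 11, 7] (all sums mod 13).
  S_0 = Σ v_i r_i = 12·9 + 1·0 + 2·10 + 9·11 + 2·7 = 241 ≡ 7.
  S_1 = Σ v_i α_i r_i = 12·2·9 + 1·11·0 + 2·7·10 + 9·4·11 + 2·3·7 = 794 ≡ 1.
  α_i^2 mod 13 = [4, 4, 10, 3, 9].
  S_2 = Σ v_i α_i^2 r_i = 12·4·9 + 1·4·0 + 2·10·10 + 9·3·11 + 2·9·7 = 1055 ≡ 2.
  S = (7, 1, 2) ≠ 0, so r is not a codeword (an error is present).
Step 3: locate the error. For a single error e at position i, S_ℓ = v_i·e·α_i^ℓ, so α_err = S_1/S_0.
  S_0^{−1} = 7^{−1} = 2 (mod 13), so α_err = 1·2 = 2 ≡ 2 = α_1. Error position i = 1.
  Consistency check: S_2/S_1 = 2·1 = 2 ≡ 2 = α_err ✓ (single-error assumption holds).
Step 4: error magnitude e = S_0/v_1 = S_0·∏_{j≠1}(α_1 − α_j) = 7·12 = 84 ≡ 6 (mod 13).
Step 5: correct position 1: c_1 = r_1 − e = 9 − 6 ≡ 3 (mod 13). Hence c = [3, 0, 10, 11, 7].
  Check: interpolating c through the α_i gives m(x) = 8 + 4·x (degree < 2) with m(α_i) = c_i for every i, so c is indeed a codeword.


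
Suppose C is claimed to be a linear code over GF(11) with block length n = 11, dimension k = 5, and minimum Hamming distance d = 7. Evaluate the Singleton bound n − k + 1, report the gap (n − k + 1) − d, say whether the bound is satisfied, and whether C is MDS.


Singleton RHS = n − k + 1 = 7, slack = 0, bound satisfied, MDS.

Singleton bound: d ≤ n − k + 1.
Here n = 11, k = 5, so n − k + 1 = 7.
Given d = 7, check d ≤ 7: YES.
Slack = (n − k + 1) − d = 0.
The code is MDS (slack = 0).
Description: the claimed parameters are [11, 5, 7]_11; such a code would be MDS (meets Singleton bound).


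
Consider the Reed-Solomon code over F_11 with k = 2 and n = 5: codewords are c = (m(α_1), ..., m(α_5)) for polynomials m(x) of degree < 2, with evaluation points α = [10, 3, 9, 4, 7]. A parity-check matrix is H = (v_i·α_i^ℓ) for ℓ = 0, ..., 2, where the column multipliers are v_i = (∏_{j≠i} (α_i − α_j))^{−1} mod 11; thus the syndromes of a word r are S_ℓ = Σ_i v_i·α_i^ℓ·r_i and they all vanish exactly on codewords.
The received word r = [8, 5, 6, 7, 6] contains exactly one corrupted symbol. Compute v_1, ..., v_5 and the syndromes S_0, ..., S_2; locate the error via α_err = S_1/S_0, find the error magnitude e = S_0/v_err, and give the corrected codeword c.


S = (8, 1, 7), error at position 5, error magnitude e = 4, c = [8, 5, 6, 7, 2].

Step 1: column multipliers v_i = (∏_{j≠i}(α_i − α_j))^{−1} mod 11.
  i = 1 (α = 10): (10−3)(10−9)(10−4)(10−7) = 7·1·6·3 = 126 ≡ 5, so v_1 = 5^{−1} = 9 (mod 11).
  i = 2 (α = 3): (3−10)(3−9)(3−4)(3−7) = (−7)·(−6)·(−1)·(−4) = 168 ≡ 3, so v_2 = 3^{−1} = 4 (mod 11).
  i = 3 (α = 9): (9−10)(9−3)(9−4)(9−7) = (−1)·6·5·2 = −60 ≡ 6, so v_3 = 6^{−1} = 2 (mod 11).
  i = 4 (α = 4): (4−10)(4−3)(4−9)(4−7) = (−6)·1·(−5)·(−3) = −90 ≡ 9, so v_4 = 9^{−1} = 5 (mod 11).
  i = 5 (α = 7): (7−10)(7−3)(7−9)(7−4) = (−3)·4·(−2)·3 = 72 ≡ 6, so v_5 = 6^{−1} = 2 (mod 11).
  v = [9, 4, 2, 5, 2].
Step 2: syndromes of r = [8, 5, 6, 7, 6] (all sums mod 11).
  S_0 = Σ v_i r_i = 9·8 + 4·5 + 2·6 + 5·7 + 2·6 = 151 ≡ 8.
  S_1 = Σ v_i α_i r_i = 9·10·8 + 4·3·5 + 2·9·6 + 5·4·7 + 2·7·6 = 1112 ≡ 1.
  α_i^2 mod 11 = [1, 9, 4, 5, 5].
  S_2 = Σ v_i α_i^2 r_i = 9·1·8 + 4·9·5 + 2·4·6 + 5·5·7 + 2·5·6 = 535 ≡ 7.
  S = (8, 1, 7) ≠ 0, so r is not a codeword (an error is present).
Step 3: locate the error. For a single error e at position i, S_ℓ = v_i·e·α_i^ℓ, so α_err = S_1/S_0.
  S_0^{−1} = 8^{−1} = 7 (mod 11), so α_err = 1·7 = 7 ≡ 7 = α_5. Error position i = 5.
  Consistency check: S_2/S_1 = 7·1 = 7 ≡ 7 = α_err ✓ (single-error assumption holds).
Step 4: error magnitude e = S_0/v_5 = S_0·∏_{j≠5}(α_5 − α_j) = 8·6 = 48 ≡ 4 (mod 11).
Step 5: correct position 5: c_5 = r_5 − e = 6 − 4 ≡ 2 (mod 11). Hence c = [8, 5, 6, 7, 2].
  Check: interpolating c through the α_i gives m(x) = 10 + 2·x (degree < 2) with m(α_i) = c_i for every i, so c is indeed a codeword.


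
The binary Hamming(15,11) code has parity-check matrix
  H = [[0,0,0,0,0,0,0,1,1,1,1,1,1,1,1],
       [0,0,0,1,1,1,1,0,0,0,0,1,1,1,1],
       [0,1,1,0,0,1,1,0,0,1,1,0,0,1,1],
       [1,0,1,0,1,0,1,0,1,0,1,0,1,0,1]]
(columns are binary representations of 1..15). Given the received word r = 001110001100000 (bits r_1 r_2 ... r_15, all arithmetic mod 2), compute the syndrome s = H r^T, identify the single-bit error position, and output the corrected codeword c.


s = (0, 0, 0, 1)^T, error position = 1, corrected codeword c = 101110001100000

Compute s = H r^T mod 2 one row at a time:
  s_1 = 0 + 1 + 1 + 0 + 0 + 0 + 0 + 0 = 2 ≡ 0 (mod 2).
  s_2 = 1 + 1 + 0 + 0 + 0 + 0 + 0 + 0 = 2 ≡ 0 (mod 2).
  s_3 = 0 + 1 + 0 + 0 + 1 + 0 + 0 + 0 = 2 ≡ 0 (mod 2).
  s_4 = 0 + 1 + 1 + 0 + 1 + 0 + 0 + 0 = 3 ≡ 1 (mod 2).
s = (0, 0, 0, 1)^T — this equals column 1 of H (binary 0001), so error is at position 1.
Correct: flip bit 1 of r = 001110001100000 to get c = 101110001100000.


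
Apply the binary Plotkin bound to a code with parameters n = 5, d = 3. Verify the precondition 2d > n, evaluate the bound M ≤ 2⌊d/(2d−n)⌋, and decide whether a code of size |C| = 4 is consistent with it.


Plotkin bound M ≤ 6; given |C| = 4 ≤ bound (satisfied).

Check applicability: 2d = 6, n = 5.
2d − n = 1 > 0, so Plotkin applies.
Compute d/(2d−n) = 3/1 ≈ 3.0000.
⌊d/(2d−n)⌋ = 3.
Plotkin bound: M ≤ 2·3 = 6.
Given |C| = 4, check: satisfied.
This |C| is below the Plotkin bound.


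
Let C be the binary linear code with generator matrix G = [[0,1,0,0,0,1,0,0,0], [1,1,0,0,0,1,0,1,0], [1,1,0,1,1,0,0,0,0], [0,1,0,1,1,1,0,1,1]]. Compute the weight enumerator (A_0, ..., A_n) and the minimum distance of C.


Weight distribution: A_0 = 1, A_2 = 4, A_4 = 9, A_6 = 2. Minimum distance d = 2.

Enumerate all 2^4 = 16 messages m ∈ F_2^4.
For each, compute codeword c = mG in F_2^9, then tally its weight.
  m = 0000 → c = 000000000, weight = 0.
  m = 1000 → c = 010001000, weight = 2.
  m = 0100 → c = 110001010, weight = 4.
  m = 1100 → c = 100000010, weight = 2.
  m = 0010 → c = 110110000, weight = 4.
  m = 1010 → c = 100111000, weight = 4.
  m = 0110 → c = 000111010, weight = 4.
  m = 1110 → c = 010110010, weight = 4.
  m = 0001 → c = 010111011, weight = 6.
  m = 1001 → c = 000110011, weight = 4.
  m = 0101 → c = 100110001, weight = 4.
  m = 1101 → c = 110111001, weight = 6.
  m = 0011 → c = 100001011, weight = 4.
  m = 1011 → c = 110000011, weight = 4.
  m = 0111 → c = 010000001, weight = 2.
  m = 1111 → c = 000001001, weight = 2.
Tally weights:
  weight 0: 1 codewords.
  weight 2: 4 codewords.
  weight 4: 9 codewords.
  weight 6: 2 codewords.
Minimum distance d = smallest w > 0 with A_w > 0 = 2.
Sanity: Σ A_w = 16 = 2^4 = 16 ✓.


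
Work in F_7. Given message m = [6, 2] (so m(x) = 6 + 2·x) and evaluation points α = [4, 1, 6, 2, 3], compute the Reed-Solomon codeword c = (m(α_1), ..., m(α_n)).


c = [0, 1, 4, 3, 5]

Message polynomial: m(x) = 6 + 2·x (mod 7).
For each evaluation point α_i, compute m(α_i) mod 7:
  α_1 = 4: Horner steps 2 → 0, so m(4) = 0.
  α_2 = 1: Horner steps 2 → 1, so m(1) = 1.
  α_3 = 6: Horner steps 2 → 4, so m(6) = 4.
  α_4 = 2: Horner steps 2 → 3, so m(2) = 3.
  α_5 = 3: Horner steps 2 → 5, so m(3) = 5.
Codeword c = [0, 1, 4, 3, 5] ∈ F_7^5.


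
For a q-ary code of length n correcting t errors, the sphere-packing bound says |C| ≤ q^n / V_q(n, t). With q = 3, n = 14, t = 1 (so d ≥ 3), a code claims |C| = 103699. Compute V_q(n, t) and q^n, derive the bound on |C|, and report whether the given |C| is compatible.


V_q(n, t) = 29, q^n = 4782969, Hamming bound = 164929, |C| = 103699 ≤ bound (satisfied).

Step 1: Compute V_q(n, t) = Σ_{j=0}^1 C(n, j) (q−1)^j.
  j = 0: C(14,0)·(2)^0 = 1·1 = 1.
  j = 1: C(14,1)·(2)^1 = 14·2 = 28.
  V_q(n, t) = 1 + 28 = 29.
Step 2: q^n = 3^14 = 4782969.
Step 3: Hamming bound ⌊q^n / V_q(n,t)⌋ = ⌊4782969/29⌋ = 164929.
Step 4: Compare |C| = 103699 to 164929: satisfied.
The claimed |C| lies below the Hamming bound.


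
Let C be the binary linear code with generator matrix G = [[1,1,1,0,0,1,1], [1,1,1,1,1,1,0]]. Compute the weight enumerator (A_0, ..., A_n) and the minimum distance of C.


Weight distribution: A_0 = 1, A_3 = 1, A_5 = 1, A_6 = 1. Minimum distance d = 3.

Enumerate all 2^2 = 4 messages m ∈ F_2^2.
For each, compute codeword c = mG in F_2^7, then tally its weight.
  m = 00 → c = 0000000, weight = 0.
  m = 10 → c = 1110011, weight = 5.
  m = 01 → c = 1111110, weight = 6.
  m = 11 → c = 0001101, weight = 3.
Tally weights:
  weight 0: 1 codewords.
  weight 3: 1 codewords.
  weight 5: 1 codewords.
  weight 6: 1 codewords.
Minimum distance d = smallest w > 0 with A_w > 0 = 3.
Sanity: Σ A_w = 4 = 2^2 = 4 ✓.


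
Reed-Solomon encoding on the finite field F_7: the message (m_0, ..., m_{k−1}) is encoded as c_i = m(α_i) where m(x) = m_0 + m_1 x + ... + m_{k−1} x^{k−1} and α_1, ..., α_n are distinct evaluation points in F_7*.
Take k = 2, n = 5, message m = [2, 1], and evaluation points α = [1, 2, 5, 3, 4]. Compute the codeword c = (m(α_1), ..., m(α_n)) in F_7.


c = [3, 4, 0, 5, 6]

Message polynomial: m(x) = 2 + 1·x (mod 7).
For each evaluation point α_i, compute m(α_i) mod 7:
  α_1 = 1: Horner steps 1 → 3, so m(1) = 3.
  α_2 = 2: Horner steps 1 → 4, so m(2) = 4.
  α_3 = 5: Horner steps 1 → 0, so m(5) = 0.
  α_4 = 3: Horner steps 1 → 5, so m(3) = 5.
  α_5 = 4: Horner steps 1 → 6, so m(4) = 6.
Codeword c = [3, 4, 0, 5, 6] ∈ F_7^5.


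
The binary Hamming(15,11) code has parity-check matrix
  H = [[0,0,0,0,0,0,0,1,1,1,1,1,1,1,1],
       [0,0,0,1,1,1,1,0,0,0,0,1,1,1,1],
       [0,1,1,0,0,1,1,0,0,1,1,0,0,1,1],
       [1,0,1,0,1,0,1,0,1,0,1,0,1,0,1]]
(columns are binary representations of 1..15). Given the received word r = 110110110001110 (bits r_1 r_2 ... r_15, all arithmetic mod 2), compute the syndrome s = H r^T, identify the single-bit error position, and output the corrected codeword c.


s = (0, 0, 1, 0)^T, error position = 2, corrected codeword c = 100110110001110

Compute s = H r^T mod 2 one row at a time:
  s_1 = 1 + 0 + 0 + 0 + 1 + 1 + 1 + 0 = 4 ≡ 0 (mod 2).
  s_2 = 1 + 1 + 0 + 1 + 1 + 1 + 1 + 0 = 6 ≡ 0 (mod 2).
  s_3 = 1 + 0 + 0 + 1 + 0 + 0 + 1 + 0 = 3 ≡ 1 (mod 2).
  s_4 = 1 + 0 + 1 + 1 + 0 + 0 + 1 + 0 = 4 ≡ 0 (mod 2).
s = (0, 0, 1, 0)^T — this equals column 2 of H (binary 0010), so error is at position 2.
Correct: flip bit 2 of r = 110110110001110 to get c = 100110110001110.


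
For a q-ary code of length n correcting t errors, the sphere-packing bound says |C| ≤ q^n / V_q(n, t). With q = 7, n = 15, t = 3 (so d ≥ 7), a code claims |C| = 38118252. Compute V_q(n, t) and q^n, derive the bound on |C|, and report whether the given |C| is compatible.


V_q(n, t) = 102151, q^n = 4747561509943, Hamming bound = 46475918, |C| = 38118252 ≤ bound (satisfied).

Step 1: Compute V_q(n, t) = Σ_{j=0}^3 C(n, j) (q−1)^j.
  j = 0: C(15,0)·(6)^0 = 1·1 = 1.
  j = 1: C(15,1)·(6)^1 = 15·6 = 90.
  j = 2: C(15,2)·(6)^2 = 105·36 = 3780.
  j = 3: C(15,3)·(6)^3 = 455·216 = 98280.
  V_q(n, t) = 1 + 90 + 3780 + 98280 = 102151.
Step 2: q^n = 7^15 = 4747561509943.
Step 3: Hamming bound ⌊q^n / V_q(n,t)⌋ = ⌊4747561509943/102151⌋ = 46475918.
Step 4: Compare |C| = 38118252 to 46475918: satisfied.
The claimed |C| lies below the Hamming bound.


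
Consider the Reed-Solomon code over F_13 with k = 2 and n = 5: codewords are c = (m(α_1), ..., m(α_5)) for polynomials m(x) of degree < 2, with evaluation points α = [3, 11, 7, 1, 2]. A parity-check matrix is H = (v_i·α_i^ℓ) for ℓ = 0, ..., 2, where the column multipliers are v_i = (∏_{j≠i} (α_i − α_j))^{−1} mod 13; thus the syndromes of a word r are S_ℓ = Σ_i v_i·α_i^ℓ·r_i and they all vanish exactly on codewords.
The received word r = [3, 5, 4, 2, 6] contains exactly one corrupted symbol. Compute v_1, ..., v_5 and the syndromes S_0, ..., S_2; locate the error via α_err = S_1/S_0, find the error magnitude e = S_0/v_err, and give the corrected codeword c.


S = (2, 2, 2), error at position 4, error magnitude e = 6, c = [3, 5, 4, 9, 6].

Step 1: column multipliers v_i = (∏_{j≠i}(α_i − α_j))^{−1} mod 13.
  i = 1 (α = 3): (3−11)(3−7)(3−1)(3−2) = (−8)·(−4)·2·1 = 64 ≡ 12, so v_1 = 12^{−1} = 12 (mod 13).
  i = 2 (α = 11): (11−3)(11−7)(11−1)(11−2) = 8·4·10·9 = 2880 ≡ 7, so v_2 = 7^{−1} = 2 (mod 13).
  i = 3 (α = 7): (7−3)(7−11)(7−1)(7−2) = 4·(−4)·6·5 = −480 ≡ 1, so v_3 = 1^{−1} = 1 (mod 13).
  i = 4 (α = 1): (1−3)(1−11)(1−7)(1−2) = (−2)·(−10)·(−6)·(−1) = 120 ≡ 3, so v_4 = 3^{−1} = 9 (mod 13).
  i = 5 (α = 2): (2−3)(2−11)(2−7)(2−1) = (−1)·(−9)·(−5)·1 = −45 ≡ 7, so v_5 = 7^{−1} = 2 (mod 13).
  v = [12, 2, 1, 9, 2].
Step 2: syndromes of r = [3, 5, 4, 2, 6] (all sums mod 13).
  S_0 = Σ v_i r_i = 12·3 + 2·5 + 1·4 + 9·2 + 2·6 = 80 ≡ 2.
  S_1 = Σ v_i α_i r_i = 12·3·3 + 2·11·5 + 1·7·4 + 9·1·2 + 2·2·6 = 288 ≡ 2.
  α_i^2 mod 13 = [9, 4, 10, 1, 4].
  S_2 = Σ v_i α_i^2 r_i = 12·9·3 + 2·4·5 + 1·10·4 + 9·1·2 + 2·4·6 = 470 ≡ 2.
  S = (2, 2, 2) ≠ 0, so r is not a codeword (an error is present).
Step 3: locate the error. For a single error e at position i, S_ℓ = v_i·e·α_i^ℓ, so α_err = S_1/S_0.
  S_0^{−1} = 2^{−1} = 7 (mod 13), so α_err = 2·7 = 14 ≡ 1 = α_4. Error position i = 4.
  Consistency check: S_2/S_1 = 2·7 = 14 ≡ 1 = α_err ✓ (single-error assumption holds).
Step 4: error magnitude e = S_0/v_4 = S_0·∏_{j≠4}(α_4 − α_j) = 2·3 = 6 ≡ 6 (mod 13).
Step 5: correct position 4: c_4 = r_4 − e = 2 − 6 ≡ 9 (mod 13). Hence c = [3, 5, 4, 9, 6].
  Check: interpolating c through the α_i gives m(x) = 12 + 10·x (degree < 2) with m(α_i) = c_i for every i, so c is indeed a codeword.


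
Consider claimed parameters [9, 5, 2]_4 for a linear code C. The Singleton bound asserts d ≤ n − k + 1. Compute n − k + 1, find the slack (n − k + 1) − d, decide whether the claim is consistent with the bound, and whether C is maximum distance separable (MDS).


Singleton RHS = n − k + 1 = 5, slack = 3, bound satisfied, not MDS.

Singleton bound: d ≤ n − k + 1.
Here n = 9, k = 5, so n − k + 1 = 5.
Given d = 2, check d ≤ 5: YES.
Slack = (n − k + 1) − d = 3.
The code is NOT MDS (slack = 3 > 0).
Description: the claimed parameters are [9, 5, 2]_4; such a code would be non-MDS.


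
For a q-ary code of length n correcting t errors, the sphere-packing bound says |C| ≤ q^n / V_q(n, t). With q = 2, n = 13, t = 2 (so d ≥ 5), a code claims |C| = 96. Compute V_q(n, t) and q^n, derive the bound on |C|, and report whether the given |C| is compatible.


V_q(n, t) = 92, q^n = 8192, Hamming bound = 89, |C| = 96 > bound (violated).

Step 1: Compute V_q(n, t) = Σ_{j=0}^2 C(n, j) (q−1)^j.
  j = 0: C(13,0)·(1)^0 = 1·1 = 1.
  j = 1: C(13,1)·(1)^1 = 13·1 = 13.
  j = 2: C(13,2)·(1)^2 = 78·1 = 78.
  V_q(n, t) = 1 + 13 + 78 = 92.
Step 2: q^n = 2^13 = 8192.
Step 3: Hamming bound ⌊q^n / V_q(n,t)⌋ = ⌊8192/92⌋ = 89.
Step 4: Compare |C| = 96 to 89: violated.
The claimed |C| lies above the Hamming bound, so no 2-ary code of length 13 with d ≥ 5 can have 96 codewords.


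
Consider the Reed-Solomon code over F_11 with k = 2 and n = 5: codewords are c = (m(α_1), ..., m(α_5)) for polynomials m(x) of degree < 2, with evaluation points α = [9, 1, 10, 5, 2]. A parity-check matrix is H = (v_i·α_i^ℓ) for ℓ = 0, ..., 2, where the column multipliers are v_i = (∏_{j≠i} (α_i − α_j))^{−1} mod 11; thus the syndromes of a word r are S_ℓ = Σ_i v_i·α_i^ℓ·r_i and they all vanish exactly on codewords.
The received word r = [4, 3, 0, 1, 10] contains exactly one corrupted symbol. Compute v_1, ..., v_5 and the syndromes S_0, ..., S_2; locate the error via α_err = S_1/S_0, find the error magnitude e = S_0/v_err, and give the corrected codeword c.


S = (4, 9, 1), error at position 4, error magnitude e = 3, c = [4, 3, 0, 9, 10].

Step 1: column multipliers v_i = (∏_{j≠i}(α_i − α_j))^{−1} mod 11.
  i = 1 (α = 9): (9−1)(9−10)(9−5)(9−2) = 8·(−1)·4·7 = −224 ≡ 7, so v_1 = 7^{−1} = 8 (mod 11).
  i = 2 (α = 1): (1−9)(1−10)(1−5)(1−2) = (−8)·(−9)·(−4)·(−1) = 288 ≡ 2, so v_2 = 2^{−1} = 6 (mod 11).
  i = 3 (α = 10): (10−9)(10−1)(10−5)(10−2) = 1·9·5·8 = 360 ≡ 8, so v_3 = 8^{−1} = 7 (mod 11).
  i = 4 (α = 5): (5−9)(5−1)(5−10)(5−2) = (−4)·4·(−5)·3 = 240 ≡ 9, so v_4 = 9^{−1} = 5 (mod 11).
  i = 5 (α = 2): (2−9)(2−1)(2−10)(2−5) = (−7)·1·(−8)·(−3) = −168 ≡ 8, so v_5 = 8^{−1} = 7 (mod 11).
  v = [8, 6, 7, 5, 7].
Step 2: syndromes of r = [4, 3, 0, 1, 10] (all sums mod 11).
  S_0 = Σ v_i r_i = 8·4 + 6·3 + 7·0 + 5·1 + 7·10 = 125 ≡ 4.
  S_1 = Σ v_i α_i r_i = 8·9·4 + 6·1·3 + 7·10·0 + 5·5·1 + 7·2·10 = 471 ≡ 9.
  α_i^2 mod 11 = [4, 1, 1, 3, 4].
  S_2 = Σ v_i α_i^2 r_i = 8·4·4 + 6·1·3 + 7·1·0 + 5·3·1 + 7·4·10 = 441 ≡ 1.
  S = (4, 9, 1) ≠ 0, so r is not a codeword (an error is present).
Step 3: locate the error. For a single error e at position i, S_ℓ = v_i·e·α_i^ℓ, so α_err = S_1/S_0.
  S_0^{−1} = 4^{−1} = 3 (mod 11), so α_err = 9·3 = 27 ≡ 5 = α_4. Error position i = 4.
  Consistency check: S_2/S_1 = 1·5 = 5 ≡ 5 = α_err ✓ (single-error assumption holds).
Step 4: error magnitude e = S_0/v_4 = S_0·∏_{j≠4}(α_4 − α_j) = 4·9 = 36 ≡ 3 (mod 11).
Step 5: correct position 4: c_4 = r_4 − e = 1 − 3 ≡ 9 (mod 11). Hence c = [4, 3, 0, 9, 10].
  Check: interpolating c through the α_i gives m(x) = 7 + 7·x (degree < 2) with m(α_i) = c_i for every i, so c is indeed a codeword.


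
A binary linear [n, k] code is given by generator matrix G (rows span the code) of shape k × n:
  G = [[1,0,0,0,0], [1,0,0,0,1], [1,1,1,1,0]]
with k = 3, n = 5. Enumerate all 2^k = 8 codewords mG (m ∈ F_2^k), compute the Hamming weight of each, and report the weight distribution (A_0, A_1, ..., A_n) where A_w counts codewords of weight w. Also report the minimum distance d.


Weight distribution: A_0 = 1, A_1 = 2, A_2 = 1, A_3 = 1, A_4 = 2, A_5 = 1. Minimum distance d = 1.

Enumerate all 2^3 = 8 messages m ∈ F_2^3.
For each, compute codeword c = mG in F_2^5, then tally its weight.
  m = 000 → c = 00000, weight = 0.
  m = 100 → c = 10000, weight = 1.
  m = 010 → c = 10001, weight = 2.
  m = 110 → c = 00001, weight = 1.
  m = 001 → c = 11110, weight = 4.
  m = 101 → c = 01110, weight = 3.
  m = 011 → c = 01111, weight = 4.
  m = 111 → c = 11111, weight = 5.
Tally weights:
  weight 0: 1 codewords.
  weight 1: 2 codewords.
  weight 2: 1 codewords.
  weight 3: 1 codewords.
  weight 4: 2 codewords.
  weight 5: 1 codewords.
Minimum distance d = smallest w > 0 with A_w > 0 = 1.
Sanity: Σ A_w = 8 = 2^3 = 8 ✓.


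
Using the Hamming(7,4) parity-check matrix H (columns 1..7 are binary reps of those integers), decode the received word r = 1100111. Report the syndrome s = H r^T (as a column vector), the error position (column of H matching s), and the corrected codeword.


s = (1, 1, 1)^T, error position = 7, corrected codeword c = 1100110

Compute s = H r^T mod 2 one row at a time:
  s_1 = 0 + 1 + 1 + 1 = 3 ≡ 1 (mod 2).
  s_2 = 1 + 0 + 1 + 1 = 3 ≡ 1 (mod 2).
  s_3 = 1 + 0 + 1 + 1 = 3 ≡ 1 (mod 2).
s = (1, 1, 1)^T — this equals column 7 of H (binary 111), so error is at position 7.
Correct: flip bit 7 of r = 1100111 to get c = 1100110.


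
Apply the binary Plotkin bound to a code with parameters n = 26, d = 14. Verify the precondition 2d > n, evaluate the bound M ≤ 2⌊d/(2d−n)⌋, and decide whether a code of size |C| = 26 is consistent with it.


Plotkin bound M ≤ 14; given |C| = 26 > bound (violated).

Check applicability: 2d = 28, n = 26.
2d − n = 2 > 0, so Plotkin applies.
Compute d/(2d−n) = 14/2 ≈ 7.0000.
⌊d/(2d−n)⌋ = 7.
Plotkin bound: M ≤ 2·7 = 14.
Given |C| = 26, check: VIOLATED.
This |C| is above the Plotkin bound, so no binary code with n = 26, d = 14 and 26 codewords exists.


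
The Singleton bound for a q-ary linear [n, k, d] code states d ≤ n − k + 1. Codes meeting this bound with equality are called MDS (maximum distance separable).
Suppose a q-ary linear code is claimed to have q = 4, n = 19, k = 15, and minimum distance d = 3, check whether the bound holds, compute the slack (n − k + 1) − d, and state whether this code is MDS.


Singleton RHS = n − k + 1 = 5, slack = 2, bound satisfied, not MDS.

Singleton bound: d ≤ n − k + 1.
Here n = 19, k = 15, so n − k + 1 = 5.
Given d = 3, check d ≤ 5: YES.
Slack = (n − k + 1) − d = 2.
The code is NOT MDS (slack = 2 > 0).
Description: the claimed parameters are [19, 15, 3]_4; such a code would be non-MDS.


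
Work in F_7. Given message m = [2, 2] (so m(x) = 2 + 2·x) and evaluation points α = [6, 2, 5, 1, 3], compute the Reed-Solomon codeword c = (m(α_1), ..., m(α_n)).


c = [0, 6, 5, 4, 1]

Message polynomial: m(x) = 2 + 2·x (mod 7).
For each evaluation point α_i, compute m(α_i) mod 7:
  α_1 = 6: Horner steps 2 → 0, so m(6) = 0.
  α_2 = 2: Horner steps 2 → 6, so m(2) = 6.
  α_3 = 5: Horner steps 2 → 5, so m(5) = 5.
  α_4 = 1: Horner steps 2 → 4, so m(1) = 4.
  α_5 = 3: Horner steps 2 → 1, so m(3) = 1.
Codeword c = [0, 6, 5, 4, 1] ∈ F_7^5.


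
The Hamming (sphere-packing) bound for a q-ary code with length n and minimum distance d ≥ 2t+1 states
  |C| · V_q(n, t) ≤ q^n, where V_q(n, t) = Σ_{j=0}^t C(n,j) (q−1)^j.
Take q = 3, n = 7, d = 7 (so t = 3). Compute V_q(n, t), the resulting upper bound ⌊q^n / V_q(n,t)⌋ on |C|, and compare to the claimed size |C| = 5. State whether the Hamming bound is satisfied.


V_q(n, t) = 379, q^n = 2187, Hamming bound = 5, |C| = 5 ≤ bound (satisfied).

Step 1: Compute V_q(n, t) = Σ_{j=0}^3 C(n, j) (q−1)^j.
  j = 0: C(7,0)·(2)^0 = 1·1 = 1.
  j = 1: C(7,1)·(2)^1 = 7·2 = 14.
  j = 2: C(7,2)·(2)^2 = 21·4 = 84.
  j = 3: C(7,3)·(2)^3 = 35·8 = 280.
  V_q(n, t) = 1 + 14 + 84 + 280 = 379.
Step 2: q^n = 3^7 = 2187.
Step 3: Hamming bound ⌊q^n / V_q(n,t)⌋ = ⌊2187/379⌋ = 5.
Step 4: Compare |C| = 5 to 5: satisfied.
The claimed |C| lies at the Hamming bound (tight).


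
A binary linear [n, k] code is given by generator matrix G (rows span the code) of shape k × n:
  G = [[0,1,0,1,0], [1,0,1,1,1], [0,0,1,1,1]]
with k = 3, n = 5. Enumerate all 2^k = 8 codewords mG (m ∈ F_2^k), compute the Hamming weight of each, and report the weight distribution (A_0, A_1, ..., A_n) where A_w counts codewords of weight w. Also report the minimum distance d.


Weight distribution: A_0 = 1, A_1 = 1, A_2 = 1, A_3 = 3, A_4 = 2. Minimum distance d = 1.

Enumerate all 2^3 = 8 messages m ∈ F_2^3.
For each, compute codeword c = mG in F_2^5, then tally its weight.
  m = 000 → c = 00000, weight = 0.
  m = 100 → c = 01010, weight = 2.
  m = 010 → c = 10111, weight = 4.
  m = 110 → c = 11101, weight = 4.
  m = 001 → c = 00111, weight = 3.
  m = 101 → c = 01101, weight = 3.
  m = 011 → c = 10000, weight = 1.
  m = 111 → c = 11010, weight = 3.
Tally weights:
  weight 0: 1 codewords.
  weight 1: 1 codewords.
  weight 2: 1 codewords.
  weight 3: 3 codewords.
  weight 4: 2 codewords.
Minimum distance d = smallest w > 0 with A_w > 0 = 1.
Sanity: Σ A_w = 8 = 2^3 = 8 ✓.


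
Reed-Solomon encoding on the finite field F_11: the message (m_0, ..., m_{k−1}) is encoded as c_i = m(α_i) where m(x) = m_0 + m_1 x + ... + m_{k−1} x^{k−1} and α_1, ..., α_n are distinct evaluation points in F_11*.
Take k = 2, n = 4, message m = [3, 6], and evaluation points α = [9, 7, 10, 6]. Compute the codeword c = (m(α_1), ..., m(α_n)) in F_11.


c = [2, 1, 8, 6]

Message polynomial: m(x) = 3 + 6·x (mod 11).
For each evaluation point α_i, compute m(α_i) mod 11:
  α_1 = 9: Horner steps 6 → 2, so m(9) = 2.
  α_2 = 7: Horner steps 6 → 1, so m(7) = 1.
  α_3 = 10: Horner steps 6 → 8, so m(10) = 8.
  α_4 = 6: Horner steps 6 → 6, so m(6) = 6.
Codeword c = [2, 1, 8, 6] ∈ F_11^4.


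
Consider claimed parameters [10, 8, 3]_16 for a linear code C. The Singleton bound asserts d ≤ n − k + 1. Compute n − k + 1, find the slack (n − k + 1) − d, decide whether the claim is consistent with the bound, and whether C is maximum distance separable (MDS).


Singleton RHS = n − k + 1 = 3, slack = 0, bound satisfied, MDS.

Singleton bound: d ≤ n − k + 1.
Here n = 10, k = 8, so n − k + 1 = 3.
Given d = 3, check d ≤ 3: YES.
Slack = (n − k + 1) − d = 0.
The code is MDS (slack = 0).
Description: the claimed parameters are [10, 8, 3]_16; such a code would be MDS (meets Singleton bound).


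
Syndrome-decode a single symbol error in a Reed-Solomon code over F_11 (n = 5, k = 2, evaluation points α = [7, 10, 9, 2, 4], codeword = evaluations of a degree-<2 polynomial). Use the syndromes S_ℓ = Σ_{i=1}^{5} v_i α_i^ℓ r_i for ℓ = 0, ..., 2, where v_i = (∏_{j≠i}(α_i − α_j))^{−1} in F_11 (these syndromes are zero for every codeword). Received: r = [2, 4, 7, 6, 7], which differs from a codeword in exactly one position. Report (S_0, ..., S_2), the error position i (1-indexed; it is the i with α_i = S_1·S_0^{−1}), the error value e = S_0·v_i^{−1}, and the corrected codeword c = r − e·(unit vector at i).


S = (1, 4, 5), error at position 5, error magnitude e = 7, c = [2, 4, 7, 6, 0].

Step 1: column multipliers v_i = (∏_{j≠i}(α_i − α_j))^{−1} mod 11.
  i = 1 (α = 7): (7−10)(7−9)(7−2)(7−4) = (−3)·(−2)·5·3 = 90 ≡ 2, so v_1 = 2^{−1} = 6 (mod 11).
  i = 2 (α = 10): (10−7)(10−9)(10−2)(10−4) = 3·1·8·6 = 144 ≡ 1, so v_2 = 1^{−1} = 1 (mod 11).
  i = 3 (α = 9): (9−7)(9−10)(9−2)(9−4) = 2·(−1)·7·5 = −70 ≡ 7, so v_3 = 7^{−1} = 8 (mod 11).
  i = 4 (α = 2): (2−7)(2−10)(2−9)(2−4) = (−5)·(−8)·(−7)·(−2) = 560 ≡ 10, so v_4 = 10^{−1} = 10 (mod 11).
  i = 5 (α = 4): (4−7)(4−10)(4−9)(4−2) = (−3)·(−6)·(−5)·2 = −180 ≡ 7, so v_5 = 7^{−1} = 8 (mod 11).
  v = [6, 1, 8, 10, 8].
Step 2: syndromes of r = [2, 4, 7, 6, 7] (all sums mod 11).
  S_0 = Σ v_i r_i = 6·2 + 1·4 + 8·7 + 10·6 + 8·7 = 188 ≡ 1.
  S_1 = Σ v_i α_i r_i = 6·7·2 + 1·10·4 + 8·9·7 + 10·2·6 + 8·4·7 = 972 ≡ 4.
  α_i^2 mod 11 = [5, 1, 4, 4, 5].
  S_2 = Σ v_i α_i^2 r_i = 6·5·2 + 1·1·4 + 8·4·7 + 10·4·6 + 8·5·7 = 808 ≡ 5.
  S = (1, 4, 5) ≠ 0, so r is not a codeword (an error is present).
Step 3: locate the error. For a single error e at position i, S_ℓ = v_i·e·α_i^ℓ, so α_err = S_1/S_0.
  S_0^{−1} = 1^{−1} = 1 (mod 11), so α_err = 4·1 = 4 ≡ 4 = α_5. Error position i = 5.
  Consistency check: S_2/S_1 = 5·3 = 15 ≡ 4 = α_err ✓ (single-error assumption holds).
Step 4: error magnitude e = S_0/v_5 = S_0·∏_{j≠5}(α_5 − α_j) = 1·7 = 7 ≡ 7 (mod 11).
Step 5: correct position 5: c_5 = r_5 − e = 7 − 7 ≡ 0 (mod 11). Hence c = [2, 4, 7, 6, 0].
  Check: interpolating c through the α_i gives m(x) = 1 + 8·x (degree < 2) with m(α_i) = c_i for every i, so c is indeed a codeword.


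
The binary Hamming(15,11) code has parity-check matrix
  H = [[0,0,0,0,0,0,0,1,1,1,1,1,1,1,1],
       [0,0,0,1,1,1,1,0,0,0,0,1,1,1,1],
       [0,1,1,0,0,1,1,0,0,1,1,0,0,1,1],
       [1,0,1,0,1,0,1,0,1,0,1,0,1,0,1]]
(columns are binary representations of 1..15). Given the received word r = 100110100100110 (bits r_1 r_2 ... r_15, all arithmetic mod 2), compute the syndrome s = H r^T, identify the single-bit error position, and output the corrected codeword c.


s = (1, 1, 1, 0)^T, error position = 14, corrected codeword c = 100110100100100

Compute s = H r^T mod 2 one row at a time:
  s_1 = 0 + 0 + 1 + 0 + 0 + 1 + 1 + 0 = 3 ≡ 1 (mod 2).
  s_2 = 1 + 1 + 0 + 1 + 0 + 1 + 1 + 0 = 5 ≡ 1 (mod 2).
  s_3 = 0 + 0 + 0 + 1 + 1 + 0 + 1 + 0 = 3 ≡ 1 (mod 2).
  s_4 = 1 + 0 + 1 + 1 + 0 + 0 + 1 + 0 = 4 ≡ 0 (mod 2).
s = (1, 1, 1, 0)^T — this equals column 14 of H (binary 1110), so error is at position 14.
Correct: flip bit 14 of r = 100110100100110 to get c = 100110100100100.


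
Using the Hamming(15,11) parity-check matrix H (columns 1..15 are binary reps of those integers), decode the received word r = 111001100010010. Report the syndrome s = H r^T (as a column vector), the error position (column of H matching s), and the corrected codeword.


s = (0, 1, 0, 0)^T, error position = 4, corrected codeword c = 111101100010010

Compute s = H r^T mod 2 one row at a time:
  s_1 = 0 + 0 + 0 + 1 + 0 + 0 + 1 + 0 = 2 ≡ 0 (mod 2).
  s_2 = 0 + 0 + 1 + 1 + 0 + 0 + 1 + 0 = 3 ≡ 1 (mod 2).
  s_3 = 1 + 1 + 1 + 1 + 0 + 1 + 1 + 0 = 6 ≡ 0 (mod 2).
  s_4 = 1 + 1 + 0 + 1 + 0 + 1 + 0 + 0 = 4 ≡ 0 (mod 2).
s = (0, 1, 0, 0)^T — this equals column 4 of H (binary 0100), so error is at position 4.
Correct: flip bit 4 of r = 111001100010010 to get c = 111101100010010.


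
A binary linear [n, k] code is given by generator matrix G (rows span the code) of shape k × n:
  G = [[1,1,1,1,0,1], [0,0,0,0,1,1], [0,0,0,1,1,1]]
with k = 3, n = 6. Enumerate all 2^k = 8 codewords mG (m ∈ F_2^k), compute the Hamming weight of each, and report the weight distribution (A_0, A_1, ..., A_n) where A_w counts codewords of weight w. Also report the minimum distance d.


Weight distribution: A_0 = 1, A_1 = 1, A_2 = 1, A_3 = 1, A_4 = 2, A_5 = 2. Minimum distance d = 1.

Enumerate all 2^3 = 8 messages m ∈ F_2^3.
For each, compute codeword c = mG in F_2^6, then tally its weight.
  m = 000 → c = 000000, weight = 0.
  m = 100 → c = 111101, weight = 5.
  m = 010 → c = 000011, weight = 2.
  m = 110 → c = 111110, weight = 5.
  m = 001 → c = 000111, weight = 3.
  m = 101 → c = 111010, weight = 4.
  m = 011 → c = 000100, weight = 1.
  m = 111 → c = 111001, weight = 4.
Tally weights:
  weight 0: 1 codewords.
  weight 1: 1 codewords.
  weight 2: 1 codewords.
  weight 3: 1 codewords.
  weight 4: 2 codewords.
  weight 5: 2 codewords.
Minimum distance d = smallest w > 0 with A_w > 0 = 1.
Sanity: Σ A_w = 8 = 2^3 = 8 ✓.


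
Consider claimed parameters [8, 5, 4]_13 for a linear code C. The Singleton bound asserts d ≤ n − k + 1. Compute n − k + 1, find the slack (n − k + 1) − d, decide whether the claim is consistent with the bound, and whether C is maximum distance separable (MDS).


Singleton RHS = n − k + 1 = 4, slack = 0, bound satisfied, MDS.

Singleton bound: d ≤ n − k + 1.
Here n = 8, k = 5, so n − k + 1 = 4.
Given d = 4, check d ≤ 4: YES.
Slack = (n − k + 1) − d = 0.
The code is MDS (slack = 0).
Description: the claimed parameters are [8, 5, 4]_13; such a code would be MDS (meets Singleton bound).


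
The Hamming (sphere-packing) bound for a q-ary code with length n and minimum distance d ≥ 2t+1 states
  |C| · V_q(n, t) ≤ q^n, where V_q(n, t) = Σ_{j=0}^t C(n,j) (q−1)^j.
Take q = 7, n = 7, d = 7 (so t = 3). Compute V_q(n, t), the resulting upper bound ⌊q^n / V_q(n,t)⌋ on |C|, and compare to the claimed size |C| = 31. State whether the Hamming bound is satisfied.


V_q(n, t) = 8359, q^n = 823543, Hamming bound = 98, |C| = 31 ≤ bound (satisfied).

Step 1: Compute V_q(n, t) = Σ_{j=0}^3 C(n, j) (q−1)^j.
  j = 0: C(7,0)·(6)^0 = 1·1 = 1.
  j = 1: C(7,1)·(6)^1 = 7·6 = 42.
  j = 2: C(7,2)·(6)^2 = 21·36 = 756.
  j = 3: C(7,3)·(6)^3 = 35·216 = 7560.
  V_q(n, t) = 1 + 42 + 756 + 7560 = 8359.
Step 2: q^n = 7^7 = 823543.
Step 3: Hamming bound ⌊q^n / V_q(n,t)⌋ = ⌊823543/8359⌋ = 98.
Step 4: Compare |C| = 31 to 98: satisfied.
The claimed |C| lies below the Hamming bound.


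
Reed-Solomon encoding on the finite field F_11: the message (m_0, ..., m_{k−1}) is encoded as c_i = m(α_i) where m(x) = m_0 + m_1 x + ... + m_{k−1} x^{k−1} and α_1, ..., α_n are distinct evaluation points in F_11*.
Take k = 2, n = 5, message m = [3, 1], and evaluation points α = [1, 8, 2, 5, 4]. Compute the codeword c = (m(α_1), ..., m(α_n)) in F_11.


c = [4, 0, 5, 8, 7]

Message polynomial: m(x) = 3 + 1·x (mod 11).
For each evaluation point α_i, compute m(α_i) mod 11:
  α_1 = 1: Horner steps 1 → 4, so m(1) = 4.
  α_2 = 8: Horner steps 1 → 0, so m(8) = 0.
  α_3 = 2: Horner steps 1 → 5, so m(2) = 5.
  α_4 = 5: Horner steps 1 → 8, so m(5) = 8.
  α_5 = 4: Horner steps 1 → 7, so m(4) = 7.
Codeword c = [4, 0, 5, 8, 7] ∈ F_11^5.


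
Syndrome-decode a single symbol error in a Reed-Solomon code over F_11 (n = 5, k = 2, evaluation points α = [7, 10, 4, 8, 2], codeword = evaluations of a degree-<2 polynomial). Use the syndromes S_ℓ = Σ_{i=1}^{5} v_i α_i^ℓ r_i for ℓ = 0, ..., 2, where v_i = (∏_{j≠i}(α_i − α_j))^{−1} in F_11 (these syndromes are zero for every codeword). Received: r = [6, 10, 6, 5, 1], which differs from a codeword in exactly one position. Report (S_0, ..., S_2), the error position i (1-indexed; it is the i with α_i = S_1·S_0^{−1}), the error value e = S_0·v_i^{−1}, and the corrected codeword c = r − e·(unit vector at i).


S = (9, 8, 1), error at position 1, error magnitude e = 9, c = [8, 10, 6, 5, 1].

Step 1: column multipliers v_i = (∏_{j≠i}(α_i − α_j))^{−1} mod 11.
  i = 1 (α = 7): (7−10)(7−4)(7−8)(7−2) = (−3)·3·(−1)·5 = 45 ≡ 1, so v_1 = 1^{−1} = 1 (mod 11).
  i = 2 (α = 10): (10−7)(10−4)(10−8)(10−2) = 3·6·2·8 = 288 ≡ 2, so v_2 = 2^{−1} = 6 (mod 11).
  i = 3 (α = 4): (4−7)(4−10)(4−8)(4−2) = (−3)·(−6)·(−4)·2 = −144 ≡ 10, so v_3 = 10^{−1} = 10 (mod 11).
  i = 4 (α = 8): (8−7)(8−10)(8−4)(8−2) = 1·(−2)·4·6 = −48 ≡ 7, so v_4 = 7^{−1} = 8 (mod 11).
  i = 5 (α = 2): (2−7)(2−10)(2−4)(2−8) = (−5)·(−8)·(−2)·(−6) = 480 ≡ 7, so v_5 = 7^{−1} = 8 (mod 11).
  v = [1, 6, 10, 8, 8].
Step 2: syndromes of r = [6, 10, 6, 5, 1] (all sums mod 11).
  S_0 = Σ v_i r_i = 1·6 + 6·10 + 10·6 + 8·5 + 8·1 = 174 ≡ 9.
  S_1 = Σ v_i α_i r_i = 1·7·6 + 6·10·10 + 10·4·6 + 8·8·5 + 8·2·1 = 1218 ≡ 8.
  α_i^2 mod 11 = [5, 1, 5, 9, 4].
  S_2 = Σ v_i α_i^2 r_i = 1·5·6 + 6·1·10 + 10·5·6 + 8·9·5 + 8·4·1 = 782 ≡ 1.
  S = (9, 8, 1) ≠ 0, so r is not a codeword (an error is present).
Step 3: locate the error. For a single error e at position i, S_ℓ = v_i·e·α_i^ℓ, so α_err = S_1/S_0.
  S_0^{−1} = 9^{−1} = 5 (mod 11), so α_err = 8·5 = 40 ≡ 7 = α_1. Error position i = 1.
  Consistency check: S_2/S_1 = 1·7 = 7 ≡ 7 = α_err ✓ (single-error assumption holds).
Step 4: error magnitude e = S_0/v_1 = S_0·∏_{j≠1}(α_1 − α_j) = 9·1 = 9 ≡ 9 (mod 11).
Step 5: correct position 1: c_1 = r_1 − e = 6 − 9 ≡ 8 (mod 11). Hence c = [8, 10, 6, 5, 1].
  Check: interpolating c through the α_i gives m(x) = 7 + 8·x (degree < 2) with m(α_i) = c_i for every i, so c is indeed a codeword.
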